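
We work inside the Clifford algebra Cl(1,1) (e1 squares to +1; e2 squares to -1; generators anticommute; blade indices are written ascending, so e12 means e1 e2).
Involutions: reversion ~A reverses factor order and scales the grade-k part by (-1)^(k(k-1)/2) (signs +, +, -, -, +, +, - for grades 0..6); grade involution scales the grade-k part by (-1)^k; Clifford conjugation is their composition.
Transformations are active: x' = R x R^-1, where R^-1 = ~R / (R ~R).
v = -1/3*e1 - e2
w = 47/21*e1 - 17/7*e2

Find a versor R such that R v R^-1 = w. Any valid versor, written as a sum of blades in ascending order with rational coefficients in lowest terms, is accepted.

Here q(v) = q(w) = -8/9; the classical choice R = v + w = 40/21*e1 - 24/7*e2 then realises v -> w under the sandwich.
Answer: 40/21*e1 - 24/7*e2


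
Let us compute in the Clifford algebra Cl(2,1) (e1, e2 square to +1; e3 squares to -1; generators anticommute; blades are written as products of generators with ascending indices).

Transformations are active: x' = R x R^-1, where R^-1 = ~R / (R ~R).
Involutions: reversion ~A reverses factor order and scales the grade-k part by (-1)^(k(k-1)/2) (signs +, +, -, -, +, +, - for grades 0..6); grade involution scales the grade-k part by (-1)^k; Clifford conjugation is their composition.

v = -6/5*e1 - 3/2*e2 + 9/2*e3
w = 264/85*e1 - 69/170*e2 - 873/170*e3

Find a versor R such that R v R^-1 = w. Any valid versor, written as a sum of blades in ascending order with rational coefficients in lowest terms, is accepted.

Reasoning: v^2 = w^2 = -414/25 since conjugation preserves the quadratic form; R = v + w = 162/85*e1 - 162/85*e2 - 54/85*e3 is then valid when invertible, keeping its own part and reversing (v - w)/2.
Answer: 162/85*e1 - 162/85*e2 - 54/85*e3


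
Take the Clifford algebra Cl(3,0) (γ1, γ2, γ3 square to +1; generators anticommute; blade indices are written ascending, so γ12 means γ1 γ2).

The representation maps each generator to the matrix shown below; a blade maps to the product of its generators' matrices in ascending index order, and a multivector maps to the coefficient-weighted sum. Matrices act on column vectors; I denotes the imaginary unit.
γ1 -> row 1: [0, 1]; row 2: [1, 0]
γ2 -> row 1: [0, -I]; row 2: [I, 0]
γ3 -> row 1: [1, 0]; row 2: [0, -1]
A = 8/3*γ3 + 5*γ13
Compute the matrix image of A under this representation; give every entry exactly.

Bivector images (products of the table entries): rho(γ13) = rho(γ1)rho(γ3) = row 1: [0, -1]; row 2: [1, 0].
M = (8/3)*rho(γ3) + (5)*rho(γ13), summed entrywise:
Answer: row 1: [8/3, -5]; row 2: [5, -8/3]


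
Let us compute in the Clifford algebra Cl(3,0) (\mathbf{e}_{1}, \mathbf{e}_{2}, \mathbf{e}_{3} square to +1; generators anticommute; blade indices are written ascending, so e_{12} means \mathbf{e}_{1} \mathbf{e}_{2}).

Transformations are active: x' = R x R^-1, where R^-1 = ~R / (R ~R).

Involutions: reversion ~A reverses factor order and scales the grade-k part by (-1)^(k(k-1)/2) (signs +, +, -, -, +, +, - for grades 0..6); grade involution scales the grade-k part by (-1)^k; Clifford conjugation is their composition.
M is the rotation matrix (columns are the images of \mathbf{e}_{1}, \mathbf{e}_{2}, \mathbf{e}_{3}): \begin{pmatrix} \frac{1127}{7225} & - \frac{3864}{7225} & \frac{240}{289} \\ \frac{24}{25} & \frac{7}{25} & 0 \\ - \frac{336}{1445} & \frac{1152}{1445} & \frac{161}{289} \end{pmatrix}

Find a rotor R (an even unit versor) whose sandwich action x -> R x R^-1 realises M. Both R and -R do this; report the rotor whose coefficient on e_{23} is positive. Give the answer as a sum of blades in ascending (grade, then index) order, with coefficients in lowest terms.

Method: write R = a + b12*e_{12} + b13*e_{13} + b23*e_{23} with a^2 + b12^2 + b13^2 + b23^2 = 1 (so R^-1 = ~R). Expanding the columns R e_j ~R gives tr M = 4a^2 - 1 and, from the antisymmetric part, M21 - M12 = -4a*b12, M13 - M31 = 4a*b13, M32 - M23 = -4a*b23.
Here tr M = \frac{287}{289}, so a^2 = (1 + tr M)/4 = \frac{144}{289} and a = ±\frac{12}{17}. Taking a = \frac{12}{17}: M21 - M12 = \frac{432}{289}, M13 - M31 = \frac{1536}{1445}, M32 - M23 = \frac{1152}{1445}, giving b12 = -\frac{9}{17}, b13 = \frac{32}{85}, b23 = -\frac{24}{85}, i.e. R = \frac{12}{17} - \frac{9}{17} e_{12} + \frac{32}{85} e_{13} - \frac{24}{85} e_{23}.
Its e_{23} coefficient is negative, so report the other preimage -R.
Answer: -\frac{12}{17} + \frac{9}{17} e_{12} - \frac{32}{85} e_{13} + \frac{24}{85} e_{23}. Key observation: the double cover Spin(3) -> SO(3) sends R and -R to the same matrix (trace \frac{287}{289} here), so the stated sign of the e_{23} coefficient is what selects one sheet.


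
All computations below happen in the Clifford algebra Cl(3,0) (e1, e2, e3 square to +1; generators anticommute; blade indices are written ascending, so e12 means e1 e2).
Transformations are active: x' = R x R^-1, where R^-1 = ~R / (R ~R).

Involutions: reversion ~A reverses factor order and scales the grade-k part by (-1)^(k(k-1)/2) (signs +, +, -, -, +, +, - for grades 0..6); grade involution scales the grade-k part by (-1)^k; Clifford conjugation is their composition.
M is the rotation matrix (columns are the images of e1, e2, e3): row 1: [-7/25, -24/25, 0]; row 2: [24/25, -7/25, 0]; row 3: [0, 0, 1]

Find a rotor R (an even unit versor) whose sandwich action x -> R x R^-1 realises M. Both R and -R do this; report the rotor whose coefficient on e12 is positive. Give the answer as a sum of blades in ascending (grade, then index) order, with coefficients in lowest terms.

Method: write R = a + b12*e12 + b13*e13 + b23*e23 with a^2 + b12^2 + b13^2 + b23^2 = 1 (so R^-1 = ~R). Expanding the columns R e_j ~R gives tr M = 4a^2 - 1 and, from the antisymmetric part, M21 - M12 = -4a*b12, M13 - M31 = 4a*b13, M32 - M23 = -4a*b23.
Here tr M = 11/25, so a^2 = (1 + tr M)/4 = 9/25 and a = ±3/5. Taking a = 3/5: M21 - M12 = 48/25, M13 - M31 = 0, M32 - M23 = 0, giving b12 = -4/5, b13 = 0, b23 = 0, i.e. R = 3/5 - 4/5*e12.
Its e12 coefficient is negative, so report the other preimage -R.
Answer: -3/5 + 4/5*e12. Note: both R and -R realise this M (trace 11/25); the covering map identifies them, and the e12-coefficient sign is the tie-breaker.


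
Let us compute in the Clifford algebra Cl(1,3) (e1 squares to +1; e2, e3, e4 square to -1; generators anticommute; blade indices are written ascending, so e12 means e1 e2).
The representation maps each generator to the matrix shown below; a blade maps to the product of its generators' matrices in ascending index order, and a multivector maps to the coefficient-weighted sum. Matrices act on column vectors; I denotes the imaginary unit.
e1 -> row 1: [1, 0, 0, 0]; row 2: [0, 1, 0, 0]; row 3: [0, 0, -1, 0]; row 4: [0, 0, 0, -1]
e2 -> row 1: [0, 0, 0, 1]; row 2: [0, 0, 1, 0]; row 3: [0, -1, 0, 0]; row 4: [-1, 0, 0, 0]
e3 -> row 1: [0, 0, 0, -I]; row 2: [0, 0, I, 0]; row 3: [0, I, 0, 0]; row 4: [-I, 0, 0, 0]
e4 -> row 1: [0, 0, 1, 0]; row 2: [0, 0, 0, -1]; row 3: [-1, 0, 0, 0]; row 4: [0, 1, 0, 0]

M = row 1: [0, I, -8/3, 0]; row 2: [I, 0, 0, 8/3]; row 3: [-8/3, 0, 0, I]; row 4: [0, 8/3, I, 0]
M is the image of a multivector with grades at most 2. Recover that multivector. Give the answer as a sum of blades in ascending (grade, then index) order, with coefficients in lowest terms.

Method: the blade images are trace-orthogonal — tr(rho(e_A) rho(e_B)^-1) = 4 if A = B and 0 otherwise — and rho(e_A)^-1 = (e_A)^2 * rho(e_A) with (e_A)^2 = +1 or -1, so the coefficient of e_A in the preimage is (e_A)^2 * tr(M rho(e_A))/4.
Nonzero projections over blades of grade <= 2: e14: (e14)^2 = +1, tr(M rho(e14)) = -32/3, coefficient -8/3; e34: (e34)^2 = -1, tr(M rho(e34)) = 4, coefficient -1. Every other blade of grade <= 2 projects to 0.
Answer: -8/3*e14 - e34


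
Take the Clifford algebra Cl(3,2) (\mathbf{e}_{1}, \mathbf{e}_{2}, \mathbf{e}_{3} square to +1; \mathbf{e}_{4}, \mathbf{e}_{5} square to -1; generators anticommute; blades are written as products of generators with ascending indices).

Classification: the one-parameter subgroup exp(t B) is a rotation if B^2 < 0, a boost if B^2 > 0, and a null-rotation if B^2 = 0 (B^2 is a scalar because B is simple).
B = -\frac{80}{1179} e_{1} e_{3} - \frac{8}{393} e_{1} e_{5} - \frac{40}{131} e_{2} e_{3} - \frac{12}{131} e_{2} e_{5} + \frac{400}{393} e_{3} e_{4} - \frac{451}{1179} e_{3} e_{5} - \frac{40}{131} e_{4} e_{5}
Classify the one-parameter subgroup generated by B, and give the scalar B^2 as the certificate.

B^2 term by term: the squares give (-\frac{80}{1179})^2*(e_{1} e_{3})^2 + (-\frac{8}{393})^2*(e_{1} e_{5})^2 + (-\frac{40}{131})^2*(e_{2} e_{3})^2 + (-\frac{12}{131})^2*(e_{2} e_{5})^2 + (\frac{400}{393})^2*(e_{3} e_{4})^2 + (-\frac{451}{1179})^2*(e_{3} e_{5})^2 + (-\frac{40}{131})^2*(e_{4} e_{5})^2 = \frac{6400}{1390041}*(-1) + \frac{64}{154449}*(+1) + \frac{1600}{17161}*(-1) + \frac{144}{17161}*(+1) + \frac{160000}{154449}*(+1) + \frac{203401}{1390041}*(+1) + \frac{1600}{17161}*(-1) = 1 (each basis 2-blade squares to minus the product of its generators' squares); cross terms between blades sharing an index anticommute and cancel; the commuting (index-disjoint) pairs give grade-4 terms 2*c*c'*(blade product), which cancel blade by blade — e_{1} e_{2} e_{3} e_{5}: -\frac{640}{51483} + \frac{640}{51483} = 0; e_{1} e_{3} e_{4} e_{5}: \frac{6400}{154449} - \frac{6400}{154449} = 0; e_{2} e_{3} e_{4} e_{5}: \frac{3200}{17161} - \frac{3200}{17161} = 0 — confirming B is simple. So B^2 = 1.
Answer: boost, certificate B^2 = 1. One invariant decides it: the square 1 survives every conjugation, and its sign is exactly the classification.


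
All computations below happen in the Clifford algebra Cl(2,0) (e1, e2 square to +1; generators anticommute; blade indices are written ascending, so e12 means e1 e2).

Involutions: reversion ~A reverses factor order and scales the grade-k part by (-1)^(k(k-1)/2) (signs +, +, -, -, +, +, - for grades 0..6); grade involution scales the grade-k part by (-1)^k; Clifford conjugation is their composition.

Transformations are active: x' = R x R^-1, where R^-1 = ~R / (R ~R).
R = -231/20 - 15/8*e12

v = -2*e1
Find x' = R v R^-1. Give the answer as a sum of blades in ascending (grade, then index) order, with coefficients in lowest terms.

~R = -231/20 + 15/8*e12, and R ~R = 219069/1600, so R^-1 = ~R / (219069/1600).
R v = 231/10*e1 - 15/4*e2
Answer: -46182/24341*e1 + 15400/24341*e2


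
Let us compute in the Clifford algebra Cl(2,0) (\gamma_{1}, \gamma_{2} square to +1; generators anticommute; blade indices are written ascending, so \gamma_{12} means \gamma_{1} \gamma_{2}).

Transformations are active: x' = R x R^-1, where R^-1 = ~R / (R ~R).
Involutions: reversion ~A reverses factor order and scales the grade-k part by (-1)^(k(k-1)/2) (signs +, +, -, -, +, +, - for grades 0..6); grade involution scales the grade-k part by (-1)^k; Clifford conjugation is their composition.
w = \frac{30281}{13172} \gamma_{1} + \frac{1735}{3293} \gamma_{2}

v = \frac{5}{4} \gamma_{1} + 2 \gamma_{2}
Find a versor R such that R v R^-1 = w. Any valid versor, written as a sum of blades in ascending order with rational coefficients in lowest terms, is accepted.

R = v + w = \frac{23373}{6586} \gamma_{1} + \frac{8321}{3293} \gamma_{2} works: the equal norms (\frac{89}{16}) guarantee its sandwich swaps v into w.
Answer: \frac{23373}{6586} \gamma_{1} + \frac{8321}{3293} \gamma_{2}


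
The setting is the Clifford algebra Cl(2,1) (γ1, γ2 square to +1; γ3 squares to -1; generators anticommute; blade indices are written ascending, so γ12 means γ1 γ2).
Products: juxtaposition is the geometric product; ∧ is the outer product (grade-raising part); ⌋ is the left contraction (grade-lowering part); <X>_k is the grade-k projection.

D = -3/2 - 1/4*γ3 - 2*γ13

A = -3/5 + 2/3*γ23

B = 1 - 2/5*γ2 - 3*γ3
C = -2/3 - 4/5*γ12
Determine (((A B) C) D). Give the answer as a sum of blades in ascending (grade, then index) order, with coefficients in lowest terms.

step 1: -3/5 + 56/25*γ2 + 31/15*γ3 + 2/3*γ23
step 2: 2/5 + 224/125*γ1 - 112/75*γ2 - 62/45*γ3 + 12/25*γ12 + 8/15*γ13 - 4/9*γ23 - 124/75*γ123
step 3: -181/90 + 226/1125*γ1 - 53/45*γ2 - 1213/750*γ3 - 91/45*γ12 - 256/125*γ13 + 2*γ23 - 47/75*γ123
Answer: -181/90 + 226/1125*γ1 - 53/45*γ2 - 1213/750*γ3 - 91/45*γ12 - 256/125*γ13 + 2*γ23 - 47/75*γ123


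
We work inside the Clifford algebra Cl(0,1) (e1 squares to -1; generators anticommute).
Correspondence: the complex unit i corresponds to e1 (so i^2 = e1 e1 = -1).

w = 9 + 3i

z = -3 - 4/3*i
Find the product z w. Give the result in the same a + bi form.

In blades: z = -3 - 4/3*e1, w = 9 + 3*e1.
Distribute z over w term by term (generator squares from the signature, products reordered to ascending indices): (-3)*w = -27 - 9*e1; (-4/3*e1)*w = 4 - 12*e1.
Sum: -23 - 21*e1; translating back through the correspondence:
Answer: -23 - 21i


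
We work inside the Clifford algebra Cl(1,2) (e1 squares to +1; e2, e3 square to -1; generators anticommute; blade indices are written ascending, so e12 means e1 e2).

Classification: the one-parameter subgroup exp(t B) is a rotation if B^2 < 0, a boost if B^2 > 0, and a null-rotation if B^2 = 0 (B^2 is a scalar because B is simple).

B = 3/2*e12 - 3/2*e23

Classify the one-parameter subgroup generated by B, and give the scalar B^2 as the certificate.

B^2 term by term: the squares give (3/2)^2*(e12)^2 + (-3/2)^2*(e23)^2 = 9/4*(+1) + 9/4*(-1) = 0 (each basis 2-blade squares to minus the product of its generators' squares); cross terms between blades sharing an index anticommute and cancel. So B^2 = 0.
Answer: null-rotation, certificate B^2 = 0. Why this suffices: the scalar 0 survives any versor conjugation, so its sign alone determines the class however B is presented.


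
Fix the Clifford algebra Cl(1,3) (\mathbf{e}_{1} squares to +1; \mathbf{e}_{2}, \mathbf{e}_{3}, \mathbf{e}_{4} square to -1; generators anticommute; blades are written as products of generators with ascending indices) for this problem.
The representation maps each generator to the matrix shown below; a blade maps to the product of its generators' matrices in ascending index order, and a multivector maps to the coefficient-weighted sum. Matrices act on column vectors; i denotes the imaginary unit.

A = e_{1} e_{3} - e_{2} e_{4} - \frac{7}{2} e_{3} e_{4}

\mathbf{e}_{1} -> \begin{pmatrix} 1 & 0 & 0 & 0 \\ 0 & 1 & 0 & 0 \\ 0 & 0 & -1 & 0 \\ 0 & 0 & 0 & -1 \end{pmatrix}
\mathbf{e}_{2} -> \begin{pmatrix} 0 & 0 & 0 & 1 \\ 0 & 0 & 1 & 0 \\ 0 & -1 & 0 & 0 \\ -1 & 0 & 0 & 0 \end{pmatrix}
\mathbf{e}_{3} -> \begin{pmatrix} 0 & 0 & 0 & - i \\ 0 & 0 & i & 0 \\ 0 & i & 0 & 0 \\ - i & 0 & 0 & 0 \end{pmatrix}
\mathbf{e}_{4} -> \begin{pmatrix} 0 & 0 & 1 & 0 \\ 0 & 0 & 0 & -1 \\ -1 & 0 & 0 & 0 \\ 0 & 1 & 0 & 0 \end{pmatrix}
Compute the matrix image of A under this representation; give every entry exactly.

Bivector images (products of the table entries): rho(e_{1} e_{3}) = rho(\mathbf{e}_{1})rho(\mathbf{e}_{3}) = \begin{pmatrix} 0 & 0 & 0 & - i \\ 0 & 0 & i & 0 \\ 0 & - i & 0 & 0 \\ i & 0 & 0 & 0 \end{pmatrix}; rho(e_{2} e_{4}) = rho(\mathbf{e}_{2})rho(\mathbf{e}_{4}) = \begin{pmatrix} 0 & 1 & 0 & 0 \\ -1 & 0 & 0 & 0 \\ 0 & 0 & 0 & 1 \\ 0 & 0 & -1 & 0 \end{pmatrix}; rho(e_{3} e_{4}) = rho(\mathbf{e}_{3})rho(\mathbf{e}_{4}) = \begin{pmatrix} 0 & - i & 0 & 0 \\ - i & 0 & 0 & 0 \\ 0 & 0 & 0 & - i \\ 0 & 0 & - i & 0 \end{pmatrix}.
M = (1)*rho(e_{1} e_{3}) + (-1)*rho(e_{2} e_{4}) + (-\frac{7}{2})*rho(e_{3} e_{4}), summed entrywise:
Answer: \begin{pmatrix} 0 & -1 + \frac{7 i}{2} & 0 & - i \\ 1 + \frac{7 i}{2} & 0 & i & 0 \\ 0 & - i & 0 & -1 + \frac{7 i}{2} \\ i & 0 & 1 + \frac{7 i}{2} & 0 \end{pmatrix}


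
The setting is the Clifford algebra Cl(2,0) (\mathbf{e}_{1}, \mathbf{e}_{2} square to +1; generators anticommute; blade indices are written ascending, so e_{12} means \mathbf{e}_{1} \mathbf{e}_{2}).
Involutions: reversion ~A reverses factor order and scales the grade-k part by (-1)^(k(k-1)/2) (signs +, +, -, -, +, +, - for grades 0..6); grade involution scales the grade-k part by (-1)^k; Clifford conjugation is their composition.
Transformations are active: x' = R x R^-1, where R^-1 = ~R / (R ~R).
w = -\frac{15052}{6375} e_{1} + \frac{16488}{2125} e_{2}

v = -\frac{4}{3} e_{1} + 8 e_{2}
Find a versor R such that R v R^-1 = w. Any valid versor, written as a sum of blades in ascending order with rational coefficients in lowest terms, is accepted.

Reasoning: v^2 = w^2 = \frac{592}{9} since conjugation preserves the quadratic form; R = v + w = -\frac{23552}{6375} e_{1} + \frac{33488}{2125} e_{2} is then valid when invertible, keeping its own part and reversing (v - w)/2.
Answer: -\frac{23552}{6375} e_{1} + \frac{33488}{2125} e_{2}


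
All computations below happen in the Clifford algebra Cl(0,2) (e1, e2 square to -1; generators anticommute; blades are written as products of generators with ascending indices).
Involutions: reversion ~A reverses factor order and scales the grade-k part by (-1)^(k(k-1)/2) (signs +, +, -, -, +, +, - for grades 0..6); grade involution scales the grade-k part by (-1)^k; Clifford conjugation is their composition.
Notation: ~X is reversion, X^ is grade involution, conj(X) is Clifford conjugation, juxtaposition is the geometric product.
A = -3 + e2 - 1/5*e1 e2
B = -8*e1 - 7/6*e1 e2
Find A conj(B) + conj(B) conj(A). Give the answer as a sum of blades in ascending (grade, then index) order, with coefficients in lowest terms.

first term: 7/30 - 137/6*e1 - 8/5*e2 - 23/2*e1 e2
second term: -7/30 - 137/6*e1 - 8/5*e2 - 23/2*e1 e2
Answer: -137/3*e1 - 16/5*e2 - 23*e1 e2


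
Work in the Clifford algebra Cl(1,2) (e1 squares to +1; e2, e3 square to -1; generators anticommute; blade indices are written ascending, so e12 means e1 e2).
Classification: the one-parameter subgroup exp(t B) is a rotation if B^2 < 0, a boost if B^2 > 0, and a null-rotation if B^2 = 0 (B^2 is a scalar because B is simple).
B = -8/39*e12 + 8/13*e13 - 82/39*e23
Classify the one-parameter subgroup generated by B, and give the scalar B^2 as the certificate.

B^2 term by term: the squares give (-8/39)^2*(e12)^2 + (8/13)^2*(e13)^2 + (-82/39)^2*(e23)^2 = 64/1521*(+1) + 64/169*(+1) + 6724/1521*(-1) = -4 (each basis 2-blade squares to minus the product of its generators' squares); cross terms between blades sharing an index anticommute and cancel. So B^2 = -4.
Answer: rotation, certificate B^2 = -4. The class reads off the invariant scalar -4 directly.


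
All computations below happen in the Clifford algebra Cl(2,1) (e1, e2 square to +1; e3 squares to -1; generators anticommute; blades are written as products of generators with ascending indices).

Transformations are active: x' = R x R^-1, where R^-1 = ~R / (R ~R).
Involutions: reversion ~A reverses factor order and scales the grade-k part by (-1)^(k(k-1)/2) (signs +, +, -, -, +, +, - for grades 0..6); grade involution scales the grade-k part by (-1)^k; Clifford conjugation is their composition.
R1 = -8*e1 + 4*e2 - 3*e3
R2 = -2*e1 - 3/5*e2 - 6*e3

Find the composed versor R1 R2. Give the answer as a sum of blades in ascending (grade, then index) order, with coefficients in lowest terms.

Distribute over the terms of R1 (each basis-blade product reordered to ascending indices, repeated generators contracted through their squares):
(-8*e1) R2 = 16 + 24/5*e1 e2 + 48*e1 e3
(4*e2) R2 = -12/5 + 8*e1 e2 - 24*e2 e3
(-3*e3) R2 = -18 - 6*e1 e3 - 9/5*e2 e3
Summing the partial products and collecting blades:
Answer: -22/5 + 64/5*e1 e2 + 42*e1 e3 - 129/5*e2 e3


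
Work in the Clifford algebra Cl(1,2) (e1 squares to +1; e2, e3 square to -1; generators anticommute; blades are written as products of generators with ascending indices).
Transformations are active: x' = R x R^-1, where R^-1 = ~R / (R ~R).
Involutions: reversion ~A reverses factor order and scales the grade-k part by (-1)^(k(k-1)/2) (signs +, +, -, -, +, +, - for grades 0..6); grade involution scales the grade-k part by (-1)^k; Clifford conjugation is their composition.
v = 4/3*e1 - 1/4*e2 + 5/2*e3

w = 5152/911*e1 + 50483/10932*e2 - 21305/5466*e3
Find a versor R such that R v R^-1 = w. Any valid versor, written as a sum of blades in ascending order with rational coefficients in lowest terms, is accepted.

A norm check does it: q(v) = q(w) = -653/144, hence R = v + w = 19100/2733*e1 + 23875/5466*e2 - 3820/2733*e3 realises the map — parallel part kept, (v - w)/2 negated, v carried to w.
Answer: 19100/2733*e1 + 23875/5466*e2 - 3820/2733*e3


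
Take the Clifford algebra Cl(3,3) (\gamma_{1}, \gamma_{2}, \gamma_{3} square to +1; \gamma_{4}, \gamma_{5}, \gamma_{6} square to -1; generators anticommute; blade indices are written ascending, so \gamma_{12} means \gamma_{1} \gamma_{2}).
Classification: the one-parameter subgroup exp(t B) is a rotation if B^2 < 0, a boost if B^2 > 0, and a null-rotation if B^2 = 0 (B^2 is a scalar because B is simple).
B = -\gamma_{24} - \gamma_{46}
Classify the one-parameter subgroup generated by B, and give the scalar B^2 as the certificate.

B^2 term by term: the squares give (-1)^2*(\gamma_{24})^2 + (-1)^2*(\gamma_{46})^2 = 1*(+1) + 1*(-1) = 0 (each basis 2-blade squares to minus the product of its generators' squares); cross terms between blades sharing an index anticommute and cancel. So B^2 = 0.
Answer: null-rotation, certificate B^2 = 0. No conjugation can change B^2 = 0; the sign gives the class.


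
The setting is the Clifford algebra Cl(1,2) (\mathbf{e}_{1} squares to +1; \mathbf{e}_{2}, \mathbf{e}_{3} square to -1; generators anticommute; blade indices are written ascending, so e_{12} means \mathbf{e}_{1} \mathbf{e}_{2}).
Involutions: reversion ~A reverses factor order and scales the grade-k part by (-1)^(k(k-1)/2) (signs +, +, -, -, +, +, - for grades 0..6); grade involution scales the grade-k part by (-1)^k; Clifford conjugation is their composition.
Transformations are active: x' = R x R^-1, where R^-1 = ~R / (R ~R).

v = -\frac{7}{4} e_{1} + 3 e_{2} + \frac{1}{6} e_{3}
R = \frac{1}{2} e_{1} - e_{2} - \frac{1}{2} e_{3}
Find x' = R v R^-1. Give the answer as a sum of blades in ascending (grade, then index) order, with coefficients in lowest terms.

~R = \frac{1}{2} e_{1} - e_{2} - \frac{1}{2} e_{3}, and R ~R = -1, so R^-1 = ~R / (-1).
R v = \frac{53}{24} - \frac{1}{4} e_{12} - \frac{19}{24} e_{13} + \frac{4}{3} e_{23}
Answer: -\frac{11}{24} e_{1} + \frac{17}{12} e_{2} + \frac{49}{24} e_{3}


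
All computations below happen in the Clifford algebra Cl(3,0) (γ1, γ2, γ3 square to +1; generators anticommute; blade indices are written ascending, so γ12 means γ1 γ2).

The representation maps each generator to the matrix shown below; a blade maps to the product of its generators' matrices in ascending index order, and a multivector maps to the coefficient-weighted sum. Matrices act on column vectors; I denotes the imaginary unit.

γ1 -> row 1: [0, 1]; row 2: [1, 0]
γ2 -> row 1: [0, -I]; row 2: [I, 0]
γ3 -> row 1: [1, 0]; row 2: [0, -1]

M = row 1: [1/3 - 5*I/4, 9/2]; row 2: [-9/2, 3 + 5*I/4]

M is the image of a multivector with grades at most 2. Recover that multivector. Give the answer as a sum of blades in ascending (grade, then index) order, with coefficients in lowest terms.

Method: 1, rho(γ1), rho(γ2), rho(γ3) form a trace-orthogonal basis of the 2x2 complex matrices (tr(X Y) = 2 if X = Y, else 0), so M = m0*1 + m1*rho(γ1) + m2*rho(γ2) + m3*rho(γ3) with m0 = tr(M)/2 = 5/3, m1 = tr(M rho(γ1))/2 = 0, m2 = tr(M rho(γ2))/2 = 9*I/2, m3 = tr(M rho(γ3))/2 = -4/3 - 5*I/4.
Multiplying table entries, the bivector images are rho(γ12) = I*rho(γ3), rho(γ13) = -I*rho(γ2), rho(γ23) = I*rho(γ1); with real blade coefficients the real parts of m0..m3 are the coefficients of 1, γ1, γ2, γ3 and the imaginary parts give the bivectors (γ23: Im m1, γ13: -Im m2, γ12: Im m3).
Answer: 5/3 - 4/3*γ3 - 5/4*γ12 - 9/2*γ13


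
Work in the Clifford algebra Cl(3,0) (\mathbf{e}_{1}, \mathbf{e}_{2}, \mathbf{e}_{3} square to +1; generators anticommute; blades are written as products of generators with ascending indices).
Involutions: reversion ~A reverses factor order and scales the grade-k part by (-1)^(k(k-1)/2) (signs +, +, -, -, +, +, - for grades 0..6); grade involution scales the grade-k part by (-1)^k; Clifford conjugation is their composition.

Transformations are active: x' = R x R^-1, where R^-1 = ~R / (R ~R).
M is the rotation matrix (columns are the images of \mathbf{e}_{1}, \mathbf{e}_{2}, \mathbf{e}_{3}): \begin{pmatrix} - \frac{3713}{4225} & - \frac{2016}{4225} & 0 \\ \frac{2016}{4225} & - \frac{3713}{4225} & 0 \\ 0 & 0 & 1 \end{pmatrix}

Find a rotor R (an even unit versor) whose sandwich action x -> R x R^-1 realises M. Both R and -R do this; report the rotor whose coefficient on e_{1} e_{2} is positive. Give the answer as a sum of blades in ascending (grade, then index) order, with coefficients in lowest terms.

Method: write R = a + b12*e_{1} e_{2} + b13*e_{1} e_{3} + b23*e_{2} e_{3} with a^2 + b12^2 + b13^2 + b23^2 = 1 (so R^-1 = ~R). Expanding the columns R e_j ~R gives tr M = 4a^2 - 1 and, from the antisymmetric part, M21 - M12 = -4a*b12, M13 - M31 = 4a*b13, M32 - M23 = -4a*b23.
Here tr M = -\frac{3201}{4225}, so a^2 = (1 + tr M)/4 = \frac{256}{4225} and a = ±\frac{16}{65}. Taking a = \frac{16}{65}: M21 - M12 = \frac{4032}{4225}, M13 - M31 = 0, M32 - M23 = 0, giving b12 = -\frac{63}{65}, b13 = 0, b23 = 0, i.e. R = \frac{16}{65} - \frac{63}{65} e_{1} e_{2}.
Its e_{1} e_{2} coefficient is negative, so report the other preimage -R.
Answer: -\frac{16}{65} + \frac{63}{65} e_{1} e_{2}. Sheet selection: the two-to-one cover makes ±R indistinguishable at the matrix level (trace -\frac{3201}{4225}), so uniqueness comes from the required sign on e_{1} e_{2}.


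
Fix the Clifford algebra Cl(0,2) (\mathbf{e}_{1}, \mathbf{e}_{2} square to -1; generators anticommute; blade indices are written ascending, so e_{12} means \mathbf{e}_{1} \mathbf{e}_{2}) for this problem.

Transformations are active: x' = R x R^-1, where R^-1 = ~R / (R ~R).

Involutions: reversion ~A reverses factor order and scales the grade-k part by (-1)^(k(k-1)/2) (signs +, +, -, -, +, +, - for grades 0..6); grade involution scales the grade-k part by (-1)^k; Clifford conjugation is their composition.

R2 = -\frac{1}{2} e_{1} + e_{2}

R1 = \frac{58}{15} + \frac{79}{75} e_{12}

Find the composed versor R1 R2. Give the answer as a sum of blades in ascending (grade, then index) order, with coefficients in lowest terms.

Distribute over the terms of R1 (each basis-blade product reordered to ascending indices, repeated generators contracted through their squares):
(\frac{58}{15}) R2 = -\frac{29}{15} e_{1} + \frac{58}{15} e_{2}
(\frac{79}{75} e_{12}) R2 = -\frac{79}{75} e_{1} - \frac{79}{150} e_{2}
Summing the partial products and collecting blades:
Answer: -\frac{224}{75} e_{1} + \frac{167}{50} e_{2}


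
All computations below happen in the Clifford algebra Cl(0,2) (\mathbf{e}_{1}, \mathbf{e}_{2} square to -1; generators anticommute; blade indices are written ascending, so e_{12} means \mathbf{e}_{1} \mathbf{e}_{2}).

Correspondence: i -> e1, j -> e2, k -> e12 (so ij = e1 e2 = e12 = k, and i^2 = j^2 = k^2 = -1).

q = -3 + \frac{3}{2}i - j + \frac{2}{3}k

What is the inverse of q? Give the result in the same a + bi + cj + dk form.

In blades: q = -3 + \frac{3}{2} e_{1} - e_{2} + \frac{2}{3} e_{12}.
With qbar = -3 - \frac{3}{2} e_{1} + e_{2} - \frac{2}{3} e_{12} (scalar fixed, mapped units negated), q qbar = \frac{457}{36} (the sum of squared coefficients), so q^-1 = qbar / (\frac{457}{36}) = -\frac{108}{457} - \frac{54}{457} e_{1} + \frac{36}{457} e_{2} - \frac{24}{457} e_{12}; translating back:
Answer: -\frac{108}{457} - \frac{54}{457}i + \frac{36}{457}j - \frac{24}{457}k


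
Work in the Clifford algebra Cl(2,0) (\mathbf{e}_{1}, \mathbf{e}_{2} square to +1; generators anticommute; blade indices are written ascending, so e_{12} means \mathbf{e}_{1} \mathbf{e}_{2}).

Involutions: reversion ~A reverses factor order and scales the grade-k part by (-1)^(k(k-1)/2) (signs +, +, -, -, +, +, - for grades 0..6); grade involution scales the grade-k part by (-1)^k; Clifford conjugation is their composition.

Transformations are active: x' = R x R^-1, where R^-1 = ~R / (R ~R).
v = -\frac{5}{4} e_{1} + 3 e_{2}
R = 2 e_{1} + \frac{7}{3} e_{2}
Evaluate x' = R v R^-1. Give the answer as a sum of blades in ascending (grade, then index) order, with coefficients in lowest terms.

~R = 2 e_{1} + \frac{7}{3} e_{2}, and R ~R = \frac{85}{9}, so R^-1 = ~R / (\frac{85}{9}).
R v = \frac{9}{2} + \frac{107}{12} e_{12}
Answer: \frac{1073}{340} e_{1} - \frac{66}{85} e_{2}


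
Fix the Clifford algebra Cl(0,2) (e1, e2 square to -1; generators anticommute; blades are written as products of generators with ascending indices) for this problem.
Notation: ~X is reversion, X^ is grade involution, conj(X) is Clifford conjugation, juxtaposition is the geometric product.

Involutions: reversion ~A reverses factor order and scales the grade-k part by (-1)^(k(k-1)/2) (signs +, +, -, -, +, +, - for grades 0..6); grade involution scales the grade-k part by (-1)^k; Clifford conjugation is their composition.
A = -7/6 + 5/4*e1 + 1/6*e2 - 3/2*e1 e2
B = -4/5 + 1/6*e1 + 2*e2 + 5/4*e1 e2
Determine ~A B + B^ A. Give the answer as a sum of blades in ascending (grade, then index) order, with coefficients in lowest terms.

first term: -89/60 - 287/72*e1 - 907/240*e2 - 67/360*e1 e2
second term: 67/20 + 143/72*e1 + 281/80*e2 + 797/360*e1 e2
Answer: 28/15 - 2*e1 - 4/15*e2 + 73/36*e1 e2


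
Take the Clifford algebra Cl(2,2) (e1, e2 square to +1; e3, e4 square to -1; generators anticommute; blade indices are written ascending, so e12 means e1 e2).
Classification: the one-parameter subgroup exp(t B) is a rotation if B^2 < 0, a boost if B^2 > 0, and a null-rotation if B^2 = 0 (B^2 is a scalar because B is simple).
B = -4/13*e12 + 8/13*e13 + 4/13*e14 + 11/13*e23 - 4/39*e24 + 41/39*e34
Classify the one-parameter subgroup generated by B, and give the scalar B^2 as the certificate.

B^2 term by term: the squares give (-4/13)^2*(e12)^2 + (8/13)^2*(e13)^2 + (4/13)^2*(e14)^2 + (11/13)^2*(e23)^2 + (-4/39)^2*(e24)^2 + (41/39)^2*(e34)^2 = 16/169*(-1) + 64/169*(+1) + 16/169*(+1) + 121/169*(+1) + 16/1521*(+1) + 1681/1521*(-1) = 0 (each basis 2-blade squares to minus the product of its generators' squares); cross terms between blades sharing an index anticommute and cancel; the commuting (index-disjoint) pairs give grade-4 terms 2*c*c'*(blade product), which cancel blade by blade — e1234: -328/507 + 64/507 + 88/169 = 0 — confirming B is simple. So B^2 = 0.
Answer: null-rotation, certificate B^2 = 0. The invariant at work: B^2 = 0 is unchanged by conjugation, hence its sign classifies the subgroup whatever basis B is written in.


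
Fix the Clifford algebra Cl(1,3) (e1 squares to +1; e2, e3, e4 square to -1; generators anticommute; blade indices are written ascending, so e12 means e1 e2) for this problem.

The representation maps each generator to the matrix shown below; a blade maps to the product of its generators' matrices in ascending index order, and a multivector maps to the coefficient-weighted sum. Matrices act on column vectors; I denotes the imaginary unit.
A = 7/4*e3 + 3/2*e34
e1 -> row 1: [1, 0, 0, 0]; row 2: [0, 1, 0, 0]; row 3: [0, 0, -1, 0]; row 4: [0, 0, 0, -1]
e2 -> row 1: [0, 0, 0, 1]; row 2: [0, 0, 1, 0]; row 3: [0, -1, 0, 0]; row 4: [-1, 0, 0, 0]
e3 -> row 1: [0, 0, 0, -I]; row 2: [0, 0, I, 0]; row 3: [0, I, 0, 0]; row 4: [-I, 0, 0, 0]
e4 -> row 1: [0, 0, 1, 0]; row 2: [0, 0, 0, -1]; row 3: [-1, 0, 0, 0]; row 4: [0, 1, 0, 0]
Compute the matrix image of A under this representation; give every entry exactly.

Bivector images (products of the table entries): rho(e34) = rho(e3)rho(e4) = row 1: [0, -I, 0, 0]; row 2: [-I, 0, 0, 0]; row 3: [0, 0, 0, -I]; row 4: [0, 0, -I, 0].
M = (7/4)*rho(e3) + (3/2)*rho(e34), summed entrywise:
Answer: row 1: [0, -3*I/2, 0, -7*I/4]; row 2: [-3*I/2, 0, 7*I/4, 0]; row 3: [0, 7*I/4, 0, -3*I/2]; row 4: [-7*I/4, 0, -3*I/2, 0]


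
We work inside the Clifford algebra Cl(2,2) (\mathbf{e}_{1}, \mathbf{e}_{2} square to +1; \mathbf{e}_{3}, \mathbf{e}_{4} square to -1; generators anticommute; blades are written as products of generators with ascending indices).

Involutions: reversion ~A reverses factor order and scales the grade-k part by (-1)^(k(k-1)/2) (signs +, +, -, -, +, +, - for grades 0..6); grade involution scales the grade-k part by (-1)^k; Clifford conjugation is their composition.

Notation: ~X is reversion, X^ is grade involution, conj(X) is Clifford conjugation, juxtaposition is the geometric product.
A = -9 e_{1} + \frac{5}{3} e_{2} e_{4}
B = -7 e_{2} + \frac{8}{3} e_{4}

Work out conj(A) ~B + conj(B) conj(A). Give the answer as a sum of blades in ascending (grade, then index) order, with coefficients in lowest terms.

first term: \frac{40}{9} e_{2} - \frac{35}{3} e_{4} - 63 e_{1} e_{2} + 24 e_{1} e_{4}
second term: \frac{40}{9} e_{2} - \frac{35}{3} e_{4} - 63 e_{1} e_{2} + 24 e_{1} e_{4}
Answer: \frac{80}{9} e_{2} - \frac{70}{3} e_{4} - 126 e_{1} e_{2} + 48 e_{1} e_{4}


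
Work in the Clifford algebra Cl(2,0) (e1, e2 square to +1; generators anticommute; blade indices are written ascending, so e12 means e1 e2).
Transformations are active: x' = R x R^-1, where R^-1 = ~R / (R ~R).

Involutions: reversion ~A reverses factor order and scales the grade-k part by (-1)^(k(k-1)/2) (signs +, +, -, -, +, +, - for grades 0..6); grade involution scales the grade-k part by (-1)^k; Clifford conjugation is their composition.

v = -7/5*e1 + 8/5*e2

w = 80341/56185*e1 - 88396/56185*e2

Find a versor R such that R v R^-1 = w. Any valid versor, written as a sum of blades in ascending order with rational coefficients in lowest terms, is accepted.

Sketch: the shared square 113/25 makes R = v + w = 1682/56185*e1 + 300/11237*e2 the natural versor; its sandwich fixes that direction, negates (v - w)/2, and sends v to w.
Answer: 1682/56185*e1 + 300/11237*e2


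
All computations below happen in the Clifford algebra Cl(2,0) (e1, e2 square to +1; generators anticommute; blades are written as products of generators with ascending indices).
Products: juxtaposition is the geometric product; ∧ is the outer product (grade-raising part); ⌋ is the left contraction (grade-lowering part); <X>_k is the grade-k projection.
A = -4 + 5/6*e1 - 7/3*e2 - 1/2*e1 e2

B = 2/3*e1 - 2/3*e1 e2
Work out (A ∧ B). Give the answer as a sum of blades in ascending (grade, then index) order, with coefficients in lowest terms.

step 1: -8/3*e1 + 38/9*e1 e2
Answer: -8/3*e1 + 38/9*e1 e2


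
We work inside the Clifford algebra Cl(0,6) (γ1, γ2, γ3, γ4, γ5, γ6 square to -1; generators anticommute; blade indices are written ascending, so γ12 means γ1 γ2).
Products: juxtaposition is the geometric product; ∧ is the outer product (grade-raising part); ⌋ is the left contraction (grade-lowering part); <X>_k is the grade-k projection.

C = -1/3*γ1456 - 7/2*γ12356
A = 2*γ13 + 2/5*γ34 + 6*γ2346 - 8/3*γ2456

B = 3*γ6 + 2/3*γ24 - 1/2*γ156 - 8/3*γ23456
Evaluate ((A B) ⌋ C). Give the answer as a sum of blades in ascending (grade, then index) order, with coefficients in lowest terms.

step 1: -64/9*γ3 + 16*γ5 - 4/15*γ23 + 4*γ36 + 16/9*γ56 - 4/3*γ124 + 6*γ136 - 18*γ234 + 8*γ245 + 16/15*γ256 + 6/5*γ346 - γ356 - 4/3*γ1234 - 3*γ12345 - 16/3*γ12456 - 1/5*γ13456
step 2: 7/2*γ12 + 56/15*γ13 + 16/27*γ14 + 21*γ25 + 56/9*γ123 - 14*γ125 + 16/3*γ146 - 14/15*γ156 - 56*γ1236 - 224/9*γ1256
Answer: 7/2*γ12 + 56/15*γ13 + 16/27*γ14 + 21*γ25 + 56/9*γ123 - 14*γ125 + 16/3*γ146 - 14/15*γ156 - 56*γ1236 - 224/9*γ1256


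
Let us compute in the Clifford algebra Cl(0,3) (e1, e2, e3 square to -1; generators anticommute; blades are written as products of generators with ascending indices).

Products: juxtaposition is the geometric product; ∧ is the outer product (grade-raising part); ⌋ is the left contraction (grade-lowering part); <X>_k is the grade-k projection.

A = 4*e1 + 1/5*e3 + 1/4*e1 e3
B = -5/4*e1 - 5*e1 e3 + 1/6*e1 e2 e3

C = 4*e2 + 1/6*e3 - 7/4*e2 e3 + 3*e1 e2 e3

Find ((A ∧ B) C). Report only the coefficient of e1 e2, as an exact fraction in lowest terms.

step 1: 1/4*e1 e3
step 2: -1/24*e1 + 3/4*e2 - 7/16*e1 e2 - e1 e2 e3
Answer: -7/16


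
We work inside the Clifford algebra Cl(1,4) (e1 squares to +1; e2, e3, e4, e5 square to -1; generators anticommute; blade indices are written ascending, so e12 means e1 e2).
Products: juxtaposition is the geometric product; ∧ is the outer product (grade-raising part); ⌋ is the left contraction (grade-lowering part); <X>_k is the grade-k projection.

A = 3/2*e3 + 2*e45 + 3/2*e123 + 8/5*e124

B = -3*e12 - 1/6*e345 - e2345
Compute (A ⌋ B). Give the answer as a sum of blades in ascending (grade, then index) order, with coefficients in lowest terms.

step 1: 1/3*e3 + 2*e23 + 1/4*e45 - 3/2*e245
Answer: 1/3*e3 + 2*e23 + 1/4*e45 - 3/2*e245


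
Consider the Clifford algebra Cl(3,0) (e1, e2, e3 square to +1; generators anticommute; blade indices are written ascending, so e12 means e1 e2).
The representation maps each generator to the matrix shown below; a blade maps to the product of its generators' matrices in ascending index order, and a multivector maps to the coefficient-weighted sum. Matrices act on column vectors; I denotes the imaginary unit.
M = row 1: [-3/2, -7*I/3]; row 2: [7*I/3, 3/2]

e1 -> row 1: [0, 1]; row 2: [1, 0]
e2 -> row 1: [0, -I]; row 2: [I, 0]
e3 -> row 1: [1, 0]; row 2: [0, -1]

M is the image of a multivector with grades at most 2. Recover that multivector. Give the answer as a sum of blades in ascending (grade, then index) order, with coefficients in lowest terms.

Method: 1, rho(e1), rho(e2), rho(e3) form a trace-orthogonal basis of the 2x2 complex matrices (tr(X Y) = 2 if X = Y, else 0), so M = m0*1 + m1*rho(e1) + m2*rho(e2) + m3*rho(e3) with m0 = tr(M)/2 = 0, m1 = tr(M rho(e1))/2 = 0, m2 = tr(M rho(e2))/2 = 7/3, m3 = tr(M rho(e3))/2 = -3/2.
Multiplying table entries, the bivector images are rho(e12) = I*rho(e3), rho(e13) = -I*rho(e2), rho(e23) = I*rho(e1); with real blade coefficients the real parts of m0..m3 are the coefficients of 1, e1, e2, e3 and the imaginary parts give the bivectors (e23: Im m1, e13: -Im m2, e12: Im m3).
Answer: 7/3*e2 - 3/2*e3


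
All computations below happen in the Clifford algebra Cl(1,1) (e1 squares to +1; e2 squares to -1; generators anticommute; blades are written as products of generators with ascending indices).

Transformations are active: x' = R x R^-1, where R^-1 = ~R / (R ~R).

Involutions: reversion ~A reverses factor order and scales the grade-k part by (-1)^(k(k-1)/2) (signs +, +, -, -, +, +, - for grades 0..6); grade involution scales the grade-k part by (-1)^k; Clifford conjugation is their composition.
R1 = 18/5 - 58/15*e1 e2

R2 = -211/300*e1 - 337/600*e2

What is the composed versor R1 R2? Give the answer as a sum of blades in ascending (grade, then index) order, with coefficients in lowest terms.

Distribute over the terms of R1 (each basis-blade product reordered to ascending indices, repeated generators contracted through their squares):
(18/5) R2 = -633/250*e1 - 1011/500*e2
(-58/15*e1 e2) R2 = -9773/4500*e1 - 6119/2250*e2
Summing the partial products and collecting blades:
Answer: -21167/4500*e1 - 21337/4500*e2


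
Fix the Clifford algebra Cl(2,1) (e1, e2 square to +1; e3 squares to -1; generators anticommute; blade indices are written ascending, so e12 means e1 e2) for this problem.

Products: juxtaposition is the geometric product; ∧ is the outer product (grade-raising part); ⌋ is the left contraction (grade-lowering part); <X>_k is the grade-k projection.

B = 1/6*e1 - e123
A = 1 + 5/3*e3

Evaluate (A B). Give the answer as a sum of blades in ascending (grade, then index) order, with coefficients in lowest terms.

step 1: 1/6*e1 + 5/3*e12 - 5/18*e13 - e123
Answer: 1/6*e1 + 5/3*e12 - 5/18*e13 - e123


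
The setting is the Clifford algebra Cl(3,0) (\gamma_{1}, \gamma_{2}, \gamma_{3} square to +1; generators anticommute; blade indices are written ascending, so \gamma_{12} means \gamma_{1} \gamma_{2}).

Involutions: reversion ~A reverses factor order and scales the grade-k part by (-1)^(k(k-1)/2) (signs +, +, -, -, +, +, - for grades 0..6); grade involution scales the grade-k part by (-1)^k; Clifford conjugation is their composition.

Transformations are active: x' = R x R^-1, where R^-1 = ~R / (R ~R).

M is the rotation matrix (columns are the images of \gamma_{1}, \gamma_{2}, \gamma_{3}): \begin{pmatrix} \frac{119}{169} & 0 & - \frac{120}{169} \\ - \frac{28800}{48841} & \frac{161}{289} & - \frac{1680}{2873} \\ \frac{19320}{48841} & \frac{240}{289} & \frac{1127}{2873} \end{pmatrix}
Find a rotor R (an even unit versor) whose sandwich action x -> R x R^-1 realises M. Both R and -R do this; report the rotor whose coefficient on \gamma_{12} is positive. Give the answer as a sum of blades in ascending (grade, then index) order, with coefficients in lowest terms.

Method: write R = a + b12*\gamma_{12} + b13*\gamma_{13} + b23*\gamma_{23} with a^2 + b12^2 + b13^2 + b23^2 = 1 (so R^-1 = ~R). Expanding the columns R e_j ~R gives tr M = 4a^2 - 1 and, from the antisymmetric part, M21 - M12 = -4a*b12, M13 - M31 = 4a*b13, M32 - M23 = -4a*b23.
Here tr M = \frac{80759}{48841}, so a^2 = (1 + tr M)/4 = \frac{32400}{48841} and a = ±\frac{180}{221}. Taking a = \frac{180}{221}: M21 - M12 = -\frac{28800}{48841}, M13 - M31 = -\frac{54000}{48841}, M32 - M23 = \frac{69120}{48841}, giving b12 = \frac{40}{221}, b13 = -\frac{75}{221}, b23 = -\frac{96}{221}, i.e. R = \frac{180}{221} + \frac{40}{221} \gamma_{12} - \frac{75}{221} \gamma_{13} - \frac{96}{221} \gamma_{23}.
Its \gamma_{12} coefficient is already positive.
Answer: \frac{180}{221} + \frac{40}{221} \gamma_{12} - \frac{75}{221} \gamma_{13} - \frac{96}{221} \gamma_{23}. Recall the cover is two-to-one: with M of trace \frac{80759}{48841}, both preimages act alike, and the stated \gamma_{12} sign chooses the sheet.
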